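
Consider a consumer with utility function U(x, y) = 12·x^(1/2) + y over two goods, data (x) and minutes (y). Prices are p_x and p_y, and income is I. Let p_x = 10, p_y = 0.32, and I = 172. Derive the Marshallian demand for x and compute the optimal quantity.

Utility is quasi-linear in y; the FOC for x is 6/√x = p_x/p_y.
Solve: √x = 6·p_y/p_x, so x*(p_x,p_y) = (6·p_y/p_x)², and y* = (I − p_x·x*)/p_y.
Plugging in: x* = (6·0.32/10)² = 0.0369.

x* = 0.0369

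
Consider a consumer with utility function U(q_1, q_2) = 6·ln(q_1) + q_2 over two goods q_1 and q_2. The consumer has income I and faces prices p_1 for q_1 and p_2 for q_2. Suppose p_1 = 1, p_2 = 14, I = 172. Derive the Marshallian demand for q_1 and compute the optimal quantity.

MU_q_1 = 6/q_1, MU_q_2 = 1. Tangency: 6/q_1 = p_1/p_2.
So q_1*(p_1,p_2) = 6·p_2/p_1, independent of income; and q_2* = (I − 6·p_2)/p_2.
At the given prices: q_1* = 6·14/1 = 84.

q_1* = 84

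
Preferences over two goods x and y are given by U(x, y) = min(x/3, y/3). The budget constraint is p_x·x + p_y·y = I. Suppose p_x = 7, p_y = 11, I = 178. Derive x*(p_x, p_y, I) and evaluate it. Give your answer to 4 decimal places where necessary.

Leontief preferences: the optimum is at the kink where x/3 = y/3, i.e. y = x.
Budget: p_x·x + p_y·x = I, so (3·p_x + 3·p_y)·x = 3·I.
Demand: x*(p_x,p_y,I) = 3·I/(3·p_x + 3·p_y), y* = 3·I/(3·p_x + 3·p_y).
Here 3·7 + 3·11 = 54, giving x* = 9.8889.

x* = 9.8889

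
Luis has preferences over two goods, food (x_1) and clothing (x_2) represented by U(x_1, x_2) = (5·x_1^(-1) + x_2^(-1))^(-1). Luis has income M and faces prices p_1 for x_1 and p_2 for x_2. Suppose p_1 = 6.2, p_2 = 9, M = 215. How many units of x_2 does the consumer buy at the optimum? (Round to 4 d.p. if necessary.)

x_2* = 8.3647

Substitute x_2 = (x_2/x_1)·x_1 into the budget: x_1* = M/(p_1 + p_2·(x_2/x_1)).
Numerically x_2/x_1 = 0.371184, so x_1* = 215/(6.2 + 9·0.371184) = 22.5351 and x_2* = 0.371184·22.5351 = 8.3647.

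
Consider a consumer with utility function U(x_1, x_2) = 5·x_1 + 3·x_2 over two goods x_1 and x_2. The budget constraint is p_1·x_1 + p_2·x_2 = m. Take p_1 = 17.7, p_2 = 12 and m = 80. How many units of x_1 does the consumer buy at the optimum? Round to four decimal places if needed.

Linear utility — the consumer picks whichever good has higher MU/price: 5/17.7 = 0.2825 vs 3/12 = 0.25.
x_1 gives more utility per dollar, so spend all income on x_1: x_1* = m/p_1, x_2* = 0.
Numerically: x_1* = 4.5198, x_2* = 0.

x_1* = 4.5198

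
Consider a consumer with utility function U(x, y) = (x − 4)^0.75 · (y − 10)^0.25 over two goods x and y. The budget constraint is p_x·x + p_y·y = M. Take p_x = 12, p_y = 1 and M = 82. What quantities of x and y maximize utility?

Substituting into the budget: x* = 4 + 0.75·(M − 4·p_x − 10·p_y)/p_x, and y* = 10 + 0.25·(…)/p_y.
Discretionary income = 82 − 4·12 − 10·1 = 24; x* = 4 + 0.75·24/12 = 5.5; y* = 10 + 0.25·24/1 = 16.

x* = 5.5, y* = 16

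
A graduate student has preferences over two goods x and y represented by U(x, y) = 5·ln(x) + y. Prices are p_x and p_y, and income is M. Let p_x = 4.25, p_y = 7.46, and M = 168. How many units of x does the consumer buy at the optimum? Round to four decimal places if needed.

x* = 8.7765

MU_x = 5/x, MU_y = 1. Tangency: 5/x = p_x/p_y.
So x*(p_x,p_y) = 5·p_y/p_x, independent of income; and y* = (M − 5·p_y)/p_y.
At the given prices: x* = 5·7.46/4.25 = 8.7765.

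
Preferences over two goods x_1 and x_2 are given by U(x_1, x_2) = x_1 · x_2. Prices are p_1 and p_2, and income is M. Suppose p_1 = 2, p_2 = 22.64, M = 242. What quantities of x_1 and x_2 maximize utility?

x_1* = 60.5, x_2* = 5.3445

Tangency: MRS = x_2/x_1 = p_1/p_2.
Rearranging, p_2·x_2 = p_1·x_1. Substituting into the budget gives p_1·x_1·(1 + 1) = M.
Demand: x_1*(p_1,p_2,M) = 0.5·M/p_1 and x_2* = 0.5·M/p_2.
At p_1=2, p_2=22.64, M=242: x_1* = 0.5·242/2 = 60.5, x_2* = 5.3445.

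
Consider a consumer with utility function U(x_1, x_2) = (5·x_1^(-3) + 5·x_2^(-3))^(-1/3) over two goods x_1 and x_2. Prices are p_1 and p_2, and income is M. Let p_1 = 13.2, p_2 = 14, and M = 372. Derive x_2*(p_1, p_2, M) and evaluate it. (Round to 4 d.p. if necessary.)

x_2* = 13.5788

From the CES first-order condition, (x_2/x_1)^(4) = p_1/p_2.
Solve for the ratio: x_2/x_1 = [p_1/p_2]^(0.25).
With the ratio pinned down, the budget gives x_1* = M/(p_1 + p_2·(x_2/x_1)) and x_2* = (x_2/x_1)·x_1*.
Numerically x_2/x_1 = 0.985398, so x_1* = 372/(13.2 + 14·0.985398) = 13.78 and x_2* = 0.985398·13.78 = 13.5788.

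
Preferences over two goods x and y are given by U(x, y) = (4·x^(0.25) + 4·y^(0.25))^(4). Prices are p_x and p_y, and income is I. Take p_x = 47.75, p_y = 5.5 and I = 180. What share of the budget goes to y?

share on y = 0.6727

MRS = MU_x/MU_y = (y/x)^(0.75). Set equal to p_x/p_y.
Hence y/x = (p_x/p_y)^(1/(0.75)), i.e. raised to the 4/3 power.
With the ratio pinned down, the budget gives x* = I/(p_x + p_y·(y/x)) and y* = (y/x)·x*.
Numerically y/x = 17.843536, so x* = 180/(47.75 + 5.5·17.843536) = 1.2338 and y* = 17.843536·1.2338 = 22.0156.
Expenditure on y: 5.5·22.0156 = 121.0855; share = 0.6727.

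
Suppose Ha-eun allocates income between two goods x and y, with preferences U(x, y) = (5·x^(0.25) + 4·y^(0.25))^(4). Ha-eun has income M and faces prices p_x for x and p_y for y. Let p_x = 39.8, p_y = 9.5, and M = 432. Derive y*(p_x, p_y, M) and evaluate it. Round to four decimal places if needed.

MU_x ∝ 5·x^(-0.75), MU_y ∝ 4·y^(-0.75), so MRS = (5/4)·(y/x)^(0.75) = p_x/p_y.
Solve for the ratio: y/x = [(4/5)·p_x/p_y]^(4/3).
Substitute y = (y/x)·x into the budget: x* = M/(p_x + p_y·(y/x)).
Numerically y/x = 5.015712, so x* = 432/(39.8 + 9.5·5.015712) = 4.94 and y* = 5.015712·4.94 = 24.7777.

y* = 24.7777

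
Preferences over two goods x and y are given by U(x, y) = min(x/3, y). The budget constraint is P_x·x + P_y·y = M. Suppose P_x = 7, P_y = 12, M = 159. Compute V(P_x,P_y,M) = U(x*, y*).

V = 4.8182

With perfect complements, no substitution: consume in ratio x:y = 3:1.
Budget: P_x·x + P_y·(1/3)·x = M, so (3·P_x + P_y)·x = 3·M.
Demand: x*(P_x,P_y,M) = 3·M/(3·P_x + P_y), y* = M/(3·P_x + P_y).
Here 3·7 + 12 = 33, giving x* = 14.4545 and y* = 4.8182.
Utility at the optimum: U(14.4545, 4.8182) = 4.8182.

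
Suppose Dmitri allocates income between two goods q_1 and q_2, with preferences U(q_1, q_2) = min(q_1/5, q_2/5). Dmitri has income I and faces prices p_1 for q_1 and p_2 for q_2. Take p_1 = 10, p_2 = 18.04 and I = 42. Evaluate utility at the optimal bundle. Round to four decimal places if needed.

V = 0.2996

Here 5·10 + 5·18.04 = 140.2, giving q_1* = 1.4979 and q_2* = 1.4979.
Utility at the optimum: U(1.4979, 1.4979) = 0.2996.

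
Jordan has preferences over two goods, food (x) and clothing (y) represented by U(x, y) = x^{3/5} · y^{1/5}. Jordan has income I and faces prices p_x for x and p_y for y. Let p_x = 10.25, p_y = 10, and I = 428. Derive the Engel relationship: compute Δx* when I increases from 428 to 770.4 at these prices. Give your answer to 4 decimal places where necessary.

MU_x/MU_y = (0.6·y)/(0.2·x); tangency sets this equal to p_x/p_y.
So 0.6·p_y·y = 0.2·p_x·x; combined with the budget, a share 0.75 of income goes to x.
Demand: x*(p_x,p_y,I) = 0.75·I/p_x and y* = 0.25·I/p_y.
At p_x=10.25, p_y=10, I=428: x* = 0.75·428/10.25 = 31.3171.
At I' = 770.4: x* = 56.3707. Change: 56.3707 − 31.3171 = 25.0537.

Δx* = 25.0537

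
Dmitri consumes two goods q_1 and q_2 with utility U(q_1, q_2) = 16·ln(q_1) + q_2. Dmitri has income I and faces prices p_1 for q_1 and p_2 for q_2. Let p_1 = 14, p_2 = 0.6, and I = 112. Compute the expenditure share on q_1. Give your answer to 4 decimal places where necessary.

share on q_1 = 0.0857

MU_q_1 = 16/q_1, MU_q_2 = 1. Tangency: 16/q_1 = p_1/p_2.
So q_1*(p_1,p_2) = 16·p_2/p_1, independent of income; and q_2* = (I − 16·p_2)/p_2.
At the given prices: q_1* = 16·0.6/14 = 0.6857, and q_2* = 170.6667.
Expenditure on q_1: 14·0.6857 = 9.6; share = 0.0857.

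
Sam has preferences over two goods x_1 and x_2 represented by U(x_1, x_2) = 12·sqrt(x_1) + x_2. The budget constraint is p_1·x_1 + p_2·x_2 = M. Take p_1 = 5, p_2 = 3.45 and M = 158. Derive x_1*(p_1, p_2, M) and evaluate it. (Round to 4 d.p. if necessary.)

x_1* = 17.1396

Solve: √x_1 = 6·p_2/p_1, so x_1*(p_1,p_2) = (6·p_2/p_1)², and x_2* = (M − p_1·x_1*)/p_2.
Plugging in: x_1* = (6·3.45/5)² = 17.1396.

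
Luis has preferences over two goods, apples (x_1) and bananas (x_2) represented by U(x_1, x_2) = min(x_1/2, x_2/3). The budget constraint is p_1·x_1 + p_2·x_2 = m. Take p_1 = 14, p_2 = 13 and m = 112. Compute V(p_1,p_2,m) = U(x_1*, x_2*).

Demand: x_1*(p_1,p_2,m) = 2·m/(2·p_1 + 3·p_2), x_2* = 3·m/(2·p_1 + 3·p_2).
Here 2·14 + 3·13 = 67, giving x_1* = 3.3433 and x_2* = 5.0149.
Utility at the optimum: U(3.3433, 5.0149) = 1.6716.

V = 1.6716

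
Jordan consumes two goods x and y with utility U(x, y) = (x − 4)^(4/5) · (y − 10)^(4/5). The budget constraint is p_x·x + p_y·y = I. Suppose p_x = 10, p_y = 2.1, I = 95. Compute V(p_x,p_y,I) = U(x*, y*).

Discretionary income = 95 − 4·10 − 10·2.1 = 34; x* = 4 + 0.5·34/10 = 5.7; y* = 10 + 0.5·34/2.1 = 18.0952.
Utility at the optimum: U(5.7, 18.0952) = 8.146.

V = 8.146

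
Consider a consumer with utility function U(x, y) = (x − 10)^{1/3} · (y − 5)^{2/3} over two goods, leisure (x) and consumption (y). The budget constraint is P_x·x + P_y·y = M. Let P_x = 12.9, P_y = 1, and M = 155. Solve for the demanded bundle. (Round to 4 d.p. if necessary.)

x* = 10.5426, y* = 19

This is Cobb-Douglas in (x−10, y−5): tangency gives 1/3·P_y·(y−5) = 2/3·P_x·(x−10).
Substituting into the budget: x* = 10 + 1/3·(M − 10·P_x − 5·P_y)/P_x, and y* = 5 + 2/3·(…)/P_y.
Discretionary income = 155 − 10·12.9 − 5·1 = 21; x* = 10 + 1/3·21/12.9 = 10.5426; y* = 5 + 2/3·21/1 = 19.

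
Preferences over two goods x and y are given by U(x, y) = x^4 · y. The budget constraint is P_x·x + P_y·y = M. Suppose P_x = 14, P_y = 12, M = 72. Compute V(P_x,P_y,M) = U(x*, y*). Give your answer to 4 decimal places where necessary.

Tangency: MRS = 4·y/x = P_x/P_y.
So 4·P_y·y = P_x·x; combined with the budget, a share 0.8 of income goes to x.
Demand: x*(P_x,P_y,M) = 0.8·M/P_x and y* = 0.2·M/P_y.
At P_x=14, P_y=12, M=72: x* = 0.8·72/14 = 4.1143, y* = 1.2.
Utility at the optimum: U(4.1143, 1.2) = 343.8421.

V = 343.8421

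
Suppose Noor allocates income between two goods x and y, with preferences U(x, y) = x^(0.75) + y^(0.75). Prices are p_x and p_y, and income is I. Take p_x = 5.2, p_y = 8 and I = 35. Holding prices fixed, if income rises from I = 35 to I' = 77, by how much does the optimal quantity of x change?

Δx* = 6.3367

MU_x ∝ x^(-0.25), MU_y ∝ y^(-0.25), so MRS = (y/x)^(0.25) = p_x/p_y.
Solve for the ratio: y/x = [p_x/p_y]^(4).
With the ratio pinned down, the budget gives x* = I/(p_x + p_y·(y/x)) and y* = (y/x)·x*.
Numerically y/x = 0.178506, so x* = 35/(5.2 + 8·0.178506) = 5.2806.
At I' = 77: x* = 11.6173. Change: 11.6173 − 5.2806 = 6.3367.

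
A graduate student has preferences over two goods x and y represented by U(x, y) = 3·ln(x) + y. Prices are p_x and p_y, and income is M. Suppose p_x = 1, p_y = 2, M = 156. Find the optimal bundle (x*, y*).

x* = 6, y* = 75

Set MRS = p_x/p_y: (3/x)/1 = p_x/p_y.
So x*(p_x,p_y) = 3·p_y/p_x, independent of income; and y* = (M − 3·p_y)/p_y.
At the given prices: x* = 3·2/1 = 6, and y* = 75.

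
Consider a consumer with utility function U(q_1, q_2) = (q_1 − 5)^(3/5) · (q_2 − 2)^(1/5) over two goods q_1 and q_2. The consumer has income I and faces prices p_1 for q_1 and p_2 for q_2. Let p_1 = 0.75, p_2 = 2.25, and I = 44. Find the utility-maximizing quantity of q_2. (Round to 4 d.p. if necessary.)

MRS = 3·(q_2−2)/(q_1−5). Tangency with p_1/p_2 gives q_2−2 = (1/3)·(p_1/p_2)·(q_1−5).
Substituting into the budget: q_1* = 5 + 0.75·(I − 5·p_1 − 2·p_2)/p_1, and q_2* = 2 + 0.25·(…)/p_2.
Discretionary income = 44 − 5·0.75 − 2·2.25 = 35.75; q_2* = 2 + 0.25·35.75/2.25 = 5.9722.

q_2* = 5.9722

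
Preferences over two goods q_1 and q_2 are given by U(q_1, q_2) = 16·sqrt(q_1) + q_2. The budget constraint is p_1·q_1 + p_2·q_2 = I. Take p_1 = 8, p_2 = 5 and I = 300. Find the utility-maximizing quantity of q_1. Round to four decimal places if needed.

MU_q_1 = 8/√q_1, MU_q_2 = 1. Tangency: 8/√q_1 = p_1/p_2.
Solve: √q_1 = 8·p_2/p_1, so q_1*(p_1,p_2) = (8·p_2/p_1)², and q_2* = (I − p_1·q_1*)/p_2.
Plugging in: q_1* = (8·5/8)² = 25.

q_1* = 25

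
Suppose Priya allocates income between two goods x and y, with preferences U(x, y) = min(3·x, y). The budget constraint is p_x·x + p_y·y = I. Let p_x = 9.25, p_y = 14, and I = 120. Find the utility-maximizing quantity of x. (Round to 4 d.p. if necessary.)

x* = 2.3415

With perfect complements, no substitution: consume in ratio x:y = 1:3.
Budget: p_x·x + p_y·3·x = I, so (p_x + 3·p_y)·x = I.
Demand: x*(p_x,p_y,I) = I/(p_x + 3·p_y), y* = 3·I/(p_x + 3·p_y).
Here 9.25 + 3·14 = 51.25, giving x* = 2.3415.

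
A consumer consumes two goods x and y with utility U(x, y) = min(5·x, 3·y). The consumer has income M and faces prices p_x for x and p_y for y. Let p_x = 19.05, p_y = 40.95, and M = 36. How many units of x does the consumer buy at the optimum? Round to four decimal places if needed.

Here 3·19.05 + 5·40.95 = 261.9, giving x* = 0.4124.

x* = 0.4124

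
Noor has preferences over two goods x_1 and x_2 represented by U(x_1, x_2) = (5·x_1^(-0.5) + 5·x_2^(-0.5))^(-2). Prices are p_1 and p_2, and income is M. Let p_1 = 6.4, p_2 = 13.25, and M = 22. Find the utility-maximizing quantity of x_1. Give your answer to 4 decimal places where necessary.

x_1* = 1.5113

MRS = MU_x_1/MU_x_2 = (x_2/x_1)^(1.5). Set equal to p_1/p_2.
Hence x_2/x_1 = (p_1/p_2)^(1/(1.5)), i.e. raised to the 2/3 power.
With the ratio pinned down, the budget gives x_1* = M/(p_1 + p_2·(x_2/x_1)) and x_2* = (x_2/x_1)·x_1*.
Numerically x_2/x_1 = 0.615615, so x_1* = 22/(6.4 + 13.25·0.615615) = 1.5113.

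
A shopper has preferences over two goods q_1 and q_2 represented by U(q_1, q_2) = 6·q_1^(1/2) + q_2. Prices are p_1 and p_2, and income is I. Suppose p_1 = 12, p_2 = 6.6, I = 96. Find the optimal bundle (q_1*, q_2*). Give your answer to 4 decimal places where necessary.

Set MRS = p_1/p_2: 3·q_1^(−1/2) = p_1/p_2.
Thus q_1* = (3·p_2/p_1)² — independent of I — with the rest of income spent on q_2.
Plugging in: q_1* = (3·6.6/12)² = 2.7225, q_2* = 9.5955.

q_1* = 2.7225, q_2* = 9.5955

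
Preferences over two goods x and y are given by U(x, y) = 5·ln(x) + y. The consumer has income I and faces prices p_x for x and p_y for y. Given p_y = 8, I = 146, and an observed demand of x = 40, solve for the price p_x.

Set MRS = p_x/p_y: (5/x)/1 = p_x/p_y.
So x*(p_x,p_y) = 5·p_y/p_x, independent of income; and y* = (I − 5·p_y)/p_y.
Set x* = 40 in the demand function and solve for p_x: p_x = 1.

p_x = 1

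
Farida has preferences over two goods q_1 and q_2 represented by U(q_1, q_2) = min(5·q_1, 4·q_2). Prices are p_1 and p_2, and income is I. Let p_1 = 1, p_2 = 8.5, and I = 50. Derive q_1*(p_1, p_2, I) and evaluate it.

q_1* = 4.3011

Leontief preferences: the optimum is at the kink where q_1/4 = q_2/5, i.e. q_2 = (5/4)·q_1.
Budget: p_1·q_1 + p_2·(5/4)·q_1 = I, so (4·p_1 + 5·p_2)·q_1 = 4·I.
Demand: q_1*(p_1,p_2,I) = 4·I/(4·p_1 + 5·p_2), q_2* = 5·I/(4·p_1 + 5·p_2).
Here 4·1 + 5·8.5 = 46.5, giving q_1* = 4.3011.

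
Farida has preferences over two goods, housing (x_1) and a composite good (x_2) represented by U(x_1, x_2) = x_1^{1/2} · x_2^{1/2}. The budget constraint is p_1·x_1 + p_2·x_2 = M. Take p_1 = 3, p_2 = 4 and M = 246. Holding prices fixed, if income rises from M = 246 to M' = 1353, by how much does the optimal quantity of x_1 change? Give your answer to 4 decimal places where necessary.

Tangency: MRS = x_2/x_1 = p_1/p_2.
So 0.5·p_2·x_2 = 0.5·p_1·x_1; combined with the budget, a share 0.5 of income goes to x_1.
Demand: x_1*(p_1,p_2,M) = 0.5·M/p_1 and x_2* = 0.5·M/p_2.
At p_1=3, p_2=4, M=246: x_1* = 0.5·246/3 = 41.
At M' = 1353: x_1* = 225.5. Change: 225.5 − 41 = 184.5.

Δx_1* = 184.5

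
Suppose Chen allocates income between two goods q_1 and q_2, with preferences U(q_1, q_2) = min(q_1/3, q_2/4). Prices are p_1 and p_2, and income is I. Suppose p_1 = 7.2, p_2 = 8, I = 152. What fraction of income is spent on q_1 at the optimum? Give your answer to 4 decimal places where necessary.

Demand: q_1*(p_1,p_2,I) = 3·I/(3·p_1 + 4·p_2), q_2* = 4·I/(3·p_1 + 4·p_2).
Here 3·7.2 + 4·8 = 53.6, giving q_1* = 8.5075 and q_2* = 11.3433.
Expenditure on q_1: 7.2·8.5075 = 61.2537; share = 0.403.

share on q_1 = 0.403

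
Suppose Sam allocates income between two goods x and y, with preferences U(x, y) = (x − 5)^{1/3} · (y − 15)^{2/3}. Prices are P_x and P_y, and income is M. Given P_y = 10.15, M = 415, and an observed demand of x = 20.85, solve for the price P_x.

P_x = 5

MRS = (1/2)·(y−15)/(x−5). Tangency with P_x/P_y gives y−15 = 2·(P_x/P_y)·(x−5).
Substituting into the budget: x* = 5 + 1/3·(M − 5·P_x − 15·P_y)/P_x, and y* = 15 + 2/3·(…)/P_y.
Set x* = 20.85 in the demand function and solve for P_x: P_x = 5.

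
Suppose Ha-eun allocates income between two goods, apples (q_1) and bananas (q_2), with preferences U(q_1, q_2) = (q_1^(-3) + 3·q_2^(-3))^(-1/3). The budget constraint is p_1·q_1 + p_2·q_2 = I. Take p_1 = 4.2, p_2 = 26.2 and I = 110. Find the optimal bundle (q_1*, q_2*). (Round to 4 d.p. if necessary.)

q_1* = 4.2278, q_2* = 3.5207

From the CES first-order condition, (1/3)·(q_2/q_1)^(4) = p_1/p_2.
Solve for the ratio: q_2/q_1 = [3·p_1/p_2]^(0.25).
With the ratio pinned down, the budget gives q_1* = I/(p_1 + p_2·(q_2/q_1)) and q_2* = (q_2/q_1)·q_1*.
Numerically q_2/q_1 = 0.832755, so q_1* = 110/(4.2 + 26.2·0.832755) = 4.2278 and q_2* = 0.832755·4.2278 = 3.5207.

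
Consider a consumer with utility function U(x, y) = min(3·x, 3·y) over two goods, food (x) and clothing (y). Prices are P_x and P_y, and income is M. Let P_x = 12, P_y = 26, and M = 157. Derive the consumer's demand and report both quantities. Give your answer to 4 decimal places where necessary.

x* = 4.1316, y* = 4.1316

Demand: x*(P_x,P_y,M) = 3·M/(3·P_x + 3·P_y), y* = 3·M/(3·P_x + 3·P_y).
Here 3·12 + 3·26 = 114, giving x* = 4.1316 and y* = 4.1316.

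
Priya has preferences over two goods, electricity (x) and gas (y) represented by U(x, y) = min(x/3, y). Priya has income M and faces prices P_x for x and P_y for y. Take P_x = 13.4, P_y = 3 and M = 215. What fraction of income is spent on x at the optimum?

share on x = 0.9306

With perfect complements, no substitution: consume in ratio x:y = 3:1.
Budget: P_x·x + P_y·(1/3)·x = M, so (3·P_x + P_y)·x = 3·M.
Demand: x*(P_x,P_y,M) = 3·M/(3·P_x + P_y), y* = M/(3·P_x + P_y).
Here 3·13.4 + 3 = 43.2, giving x* = 14.9306 and y* = 4.9769.
Expenditure on x: 13.4·14.9306 = 200.0694; share = 0.9306.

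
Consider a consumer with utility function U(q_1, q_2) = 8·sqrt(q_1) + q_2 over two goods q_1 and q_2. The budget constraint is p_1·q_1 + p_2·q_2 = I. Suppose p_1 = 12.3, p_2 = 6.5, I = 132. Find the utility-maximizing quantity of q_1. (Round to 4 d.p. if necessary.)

Utility is quasi-linear in q_2; the FOC for q_1 is 4/√q_1 = p_1/p_2.
Solve: √q_1 = 4·p_2/p_1, so q_1*(p_1,p_2) = (4·p_2/p_1)², and q_2* = (I − p_1·q_1*)/p_2.
Plugging in: q_1* = (4·6.5/12.3)² = 4.4682.

q_1* = 4.4682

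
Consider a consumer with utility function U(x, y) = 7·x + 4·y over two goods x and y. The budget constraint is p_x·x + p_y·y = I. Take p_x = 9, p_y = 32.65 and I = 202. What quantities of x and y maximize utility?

x* = 22.4444, y* = 0

Linear utility — the consumer picks whichever good has higher MU/price: 7/9 = 0.7778 vs 4/32.65 = 0.1225.
x gives more utility per dollar, so spend all income on x: x* = I/p_x, y* = 0.
Numerically: x* = 22.4444, y* = 0.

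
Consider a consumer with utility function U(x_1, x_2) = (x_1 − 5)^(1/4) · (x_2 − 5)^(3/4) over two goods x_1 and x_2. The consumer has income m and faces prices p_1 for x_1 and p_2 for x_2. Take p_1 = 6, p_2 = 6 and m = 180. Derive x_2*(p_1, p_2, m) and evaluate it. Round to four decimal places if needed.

After buying the subsistence bundle (5, 5), a share 0.25 of the remaining income goes to x_1: x_1* = 5 + 0.25·(m − 5p_1 − 5p_2)/p_1.
Discretionary income = 180 − 5·6 − 5·6 = 120; x_2* = 5 + 0.75·120/6 = 20.

x_2* = 20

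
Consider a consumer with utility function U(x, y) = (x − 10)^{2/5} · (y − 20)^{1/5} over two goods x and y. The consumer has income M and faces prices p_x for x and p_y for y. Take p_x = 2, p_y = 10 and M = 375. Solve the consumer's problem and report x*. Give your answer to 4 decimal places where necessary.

x* = 61.6667

After buying the subsistence bundle (10, 20), a share 2/3 of the remaining income goes to x: x* = 10 + 2/3·(M − 10p_x − 20p_y)/p_x.
Discretionary income = 375 − 10·2 − 20·10 = 155; x* = 10 + 2/3·155/2 = 61.6667.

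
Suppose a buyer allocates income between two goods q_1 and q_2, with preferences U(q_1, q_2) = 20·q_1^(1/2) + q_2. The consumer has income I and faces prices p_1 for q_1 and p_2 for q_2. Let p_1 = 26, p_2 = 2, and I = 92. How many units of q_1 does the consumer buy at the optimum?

MU_q_1 = 10/√q_1, MU_q_2 = 1. Tangency: 10/√q_1 = p_1/p_2.
Thus q_1* = (10·p_2/p_1)² — independent of I — with the rest of income spent on q_2.
Plugging in: q_1* = (10·2/26)² = 0.5917.

q_1* = 0.5917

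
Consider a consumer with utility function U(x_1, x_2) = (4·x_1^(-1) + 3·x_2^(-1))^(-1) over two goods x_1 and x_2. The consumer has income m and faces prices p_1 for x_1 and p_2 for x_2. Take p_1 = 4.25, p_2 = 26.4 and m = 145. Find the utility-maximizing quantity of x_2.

MU_x_1 ∝ 4·x_1^(-2), MU_x_2 ∝ 3·x_2^(-2), so MRS = (4/3)·(x_2/x_1)^(2) = p_1/p_2.
Hence x_2/x_1 = ((3/4)·p_1/p_2)^(1/(2)), i.e. raised to the 0.5 power.
Substitute x_2 = (x_2/x_1)·x_1 into the budget: x_1* = m/(p_1 + p_2·(x_2/x_1)).
Numerically x_2/x_1 = 0.347475, so x_1* = 145/(4.25 + 26.4·0.347475) = 10.8021 and x_2* = 0.347475·10.8021 = 3.7535.

x_2* = 3.7535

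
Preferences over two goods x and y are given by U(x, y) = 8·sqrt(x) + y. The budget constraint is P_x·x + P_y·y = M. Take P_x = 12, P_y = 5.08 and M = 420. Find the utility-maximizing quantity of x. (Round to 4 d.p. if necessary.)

x* = 2.8674

Utility is quasi-linear in y; the FOC for x is 4/√x = P_x/P_y.
Solve: √x = 4·P_y/P_x, so x*(P_x,P_y) = (4·P_y/P_x)², and y* = (M − P_x·x*)/P_y.
Plugging in: x* = (4·5.08/12)² = 2.8674.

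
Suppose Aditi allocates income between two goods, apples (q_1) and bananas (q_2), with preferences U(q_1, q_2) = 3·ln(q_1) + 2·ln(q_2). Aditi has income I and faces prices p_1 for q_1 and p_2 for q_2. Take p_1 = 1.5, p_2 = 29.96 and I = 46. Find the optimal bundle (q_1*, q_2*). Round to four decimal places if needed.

Tangency: MRS = (3/2)·q_2/q_1 = p_1/p_2.
Rearranging, p_2·q_2 = (2/3)·p_1·q_1. Substituting into the budget gives p_1·q_1·(1 + (2/3)) = I.
Demand: q_1*(p_1,p_2,I) = 0.6·I/p_1 and q_2* = 0.4·I/p_2.
At p_1=1.5, p_2=29.96, I=46: q_1* = 0.6·46/1.5 = 18.4, q_2* = 0.6142.

q_1* = 18.4, q_2* = 0.6142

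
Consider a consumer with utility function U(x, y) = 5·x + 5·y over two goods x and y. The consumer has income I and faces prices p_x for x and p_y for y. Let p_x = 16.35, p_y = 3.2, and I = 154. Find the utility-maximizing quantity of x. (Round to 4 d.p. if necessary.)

x* = 0

Linear utility — the consumer picks whichever good has higher MU/price: 5/16.35 = 0.3058 vs 5/3.2 = 1.5625.
y gives more utility per dollar, so spend all income on y: y* = I/p_y, x* = 0.
Numerically: x* = 0, y* = 48.125.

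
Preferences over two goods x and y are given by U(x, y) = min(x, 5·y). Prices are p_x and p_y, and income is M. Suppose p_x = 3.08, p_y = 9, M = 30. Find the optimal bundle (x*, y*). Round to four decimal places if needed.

Leontief preferences: the optimum is at the kink where x/5 = y/1, i.e. y = (1/5)·x.
Budget: p_x·x + p_y·(1/5)·x = M, so (5·p_x + p_y)·x = 5·M.
Demand: x*(p_x,p_y,M) = 5·M/(5·p_x + p_y), y* = M/(5·p_x + p_y).
Here 5·3.08 + 9 = 24.4, giving x* = 6.1475 and y* = 1.2295.

x* = 6.1475, y* = 1.2295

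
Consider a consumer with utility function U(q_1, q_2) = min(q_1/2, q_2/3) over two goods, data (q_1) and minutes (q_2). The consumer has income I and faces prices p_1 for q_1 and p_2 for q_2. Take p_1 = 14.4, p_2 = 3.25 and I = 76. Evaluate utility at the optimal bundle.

V = 1.9715

Demand: q_1*(p_1,p_2,I) = 2·I/(2·p_1 + 3·p_2), q_2* = 3·I/(2·p_1 + 3·p_2).
Here 2·14.4 + 3·3.25 = 38.55, giving q_1* = 3.9429 and q_2* = 5.9144.
Utility at the optimum: U(3.9429, 5.9144) = 1.9715.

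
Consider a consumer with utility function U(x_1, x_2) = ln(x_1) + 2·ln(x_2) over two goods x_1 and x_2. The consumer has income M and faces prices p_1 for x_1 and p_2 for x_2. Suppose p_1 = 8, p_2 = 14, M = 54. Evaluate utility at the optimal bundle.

Tangency: MRS = (1/2)·x_2/x_1 = p_1/p_2.
So p_2·x_2 = 2·p_1·x_1; combined with the budget, a share 1/3 of income goes to x_1.
Demand: x_1*(p_1,p_2,M) = 1/3·M/p_1 and x_2* = 2/3·M/p_2.
At p_1=8, p_2=14, M=54: x_1* = 1/3·54/8 = 2.25, x_2* = 2.5714.
Utility at the optimum: U(2.25, 2.5714) = 2.6999.

V = 2.6999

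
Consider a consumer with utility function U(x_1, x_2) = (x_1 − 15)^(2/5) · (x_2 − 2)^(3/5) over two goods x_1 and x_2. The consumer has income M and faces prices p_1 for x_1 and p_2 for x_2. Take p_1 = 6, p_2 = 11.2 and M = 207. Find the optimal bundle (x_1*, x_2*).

x_1* = 21.3067, x_2* = 7.0679

This is Cobb-Douglas in (x_1−15, x_2−2): tangency gives 0.4·p_2·(x_2−2) = 0.6·p_1·(x_1−15).
Substituting into the budget: x_1* = 15 + 0.4·(M − 15·p_1 − 2·p_2)/p_1, and x_2* = 2 + 0.6·(…)/p_2.
Discretionary income = 207 − 15·6 − 2·11.2 = 94.6; x_1* = 15 + 0.4·94.6/6 = 21.3067; x_2* = 2 + 0.6·94.6/11.2 = 7.0679.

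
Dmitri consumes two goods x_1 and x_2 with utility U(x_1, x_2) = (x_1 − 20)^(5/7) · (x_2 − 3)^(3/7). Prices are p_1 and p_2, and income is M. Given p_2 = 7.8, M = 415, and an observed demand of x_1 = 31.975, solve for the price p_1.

p_1 = 10

MRS = (5/3)·(x_2−3)/(x_1−20). Tangency with p_1/p_2 gives x_2−3 = (3/5)·(p_1/p_2)·(x_1−20).
Substituting into the budget: x_1* = 20 + 0.625·(M − 20·p_1 − 3·p_2)/p_1, and x_2* = 3 + 0.375·(…)/p_2.
Set x_1* = 31.975 in the demand function and solve for p_1: p_1 = 10.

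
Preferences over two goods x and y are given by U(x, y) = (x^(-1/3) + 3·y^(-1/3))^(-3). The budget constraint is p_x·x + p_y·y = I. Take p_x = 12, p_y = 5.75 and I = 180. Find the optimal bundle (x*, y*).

x* = 5.1786, y* = 20.4969

From the CES first-order condition, (1/3)·(y/x)^(4/3) = p_x/p_y.
Hence y/x = (3·p_x/p_y)^(1/(4/3)), i.e. raised to the 0.75 power.
With the ratio pinned down, the budget gives x* = I/(p_x + p_y·(y/x)) and y* = (y/x)·x*.
Numerically y/x = 3.958002, so x* = 180/(12 + 5.75·3.958002) = 5.1786 and y* = 3.958002·5.1786 = 20.4969.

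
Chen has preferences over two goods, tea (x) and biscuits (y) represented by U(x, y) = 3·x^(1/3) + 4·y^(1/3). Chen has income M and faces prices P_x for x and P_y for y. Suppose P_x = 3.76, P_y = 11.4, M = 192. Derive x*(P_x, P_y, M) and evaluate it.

x* = 27.1011

From the CES first-order condition, (3/4)·(y/x)^(2/3) = P_x/P_y.
Hence y/x = ((4/3)·P_x/P_y)^(1/(2/3)), i.e. raised to the 1.5 power.
With the ratio pinned down, the budget gives x* = M/(P_x + P_y·(y/x)) and y* = (y/x)·x*.
Numerically y/x = 0.29163, so x* = 192/(3.76 + 11.4·0.29163) = 27.1011.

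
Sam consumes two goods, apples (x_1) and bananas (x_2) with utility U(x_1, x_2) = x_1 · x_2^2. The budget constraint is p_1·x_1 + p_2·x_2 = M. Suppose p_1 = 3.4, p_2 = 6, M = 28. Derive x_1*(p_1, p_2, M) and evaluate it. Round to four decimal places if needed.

x_1* = 2.7451

MU_x_1/MU_x_2 = (x_2)/(2·x_1); tangency sets this equal to p_1/p_2.
Rearranging, p_2·x_2 = 2·p_1·x_1. Substituting into the budget gives p_1·x_1·(1 + 2) = M.
Demand: x_1*(p_1,p_2,M) = 1/3·M/p_1 and x_2* = 2/3·M/p_2.
At p_1=3.4, p_2=6, M=28: x_1* = 1/3·28/3.4 = 2.7451.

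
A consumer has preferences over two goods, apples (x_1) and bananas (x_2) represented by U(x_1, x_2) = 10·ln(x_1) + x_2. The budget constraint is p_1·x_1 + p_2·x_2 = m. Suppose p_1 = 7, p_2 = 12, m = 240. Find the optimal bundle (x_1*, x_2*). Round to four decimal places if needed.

x_1* = 17.1429, x_2* = 10

MU_x_1 = 10/x_1, MU_x_2 = 1. Tangency: 10/x_1 = p_1/p_2.
So x_1*(p_1,p_2) = 10·p_2/p_1, independent of income; and x_2* = (m − 10·p_2)/p_2.
At the given prices: x_1* = 10·12/7 = 17.1429, and x_2* = 10.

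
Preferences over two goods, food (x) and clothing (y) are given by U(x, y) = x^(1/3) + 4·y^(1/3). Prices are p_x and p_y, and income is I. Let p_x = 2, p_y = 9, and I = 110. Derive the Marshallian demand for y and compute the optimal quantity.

MU_x ∝ x^(-2/3), MU_y ∝ 4·y^(-2/3), so MRS = (1/4)·(y/x)^(2/3) = p_x/p_y.
Solve for the ratio: y/x = [4·p_x/p_y]^(1.5).
With the ratio pinned down, the budget gives x* = I/(p_x + p_y·(y/x)) and y* = (y/x)·x*.
Numerically y/x = 0.838052, so x* = 110/(2 + 9·0.838052) = 11.5274 and y* = 0.838052·11.5274 = 9.6606.

y* = 9.6606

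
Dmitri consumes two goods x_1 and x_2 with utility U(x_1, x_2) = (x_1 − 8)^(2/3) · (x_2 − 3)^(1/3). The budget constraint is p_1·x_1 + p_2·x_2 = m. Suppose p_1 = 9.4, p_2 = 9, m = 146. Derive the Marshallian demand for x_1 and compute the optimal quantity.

x_1* = 11.1064

Let x_1' = x_1−8, x_2' = x_2−3. MRS = 2·x_2'/x_1' = p_1/p_2.
Substituting into the budget: x_1* = 8 + 2/3·(m − 8·p_1 − 3·p_2)/p_1, and x_2* = 3 + 1/3·(…)/p_2.
Discretionary income = 146 − 8·9.4 − 3·9 = 43.8; x_1* = 8 + 2/3·43.8/9.4 = 11.1064.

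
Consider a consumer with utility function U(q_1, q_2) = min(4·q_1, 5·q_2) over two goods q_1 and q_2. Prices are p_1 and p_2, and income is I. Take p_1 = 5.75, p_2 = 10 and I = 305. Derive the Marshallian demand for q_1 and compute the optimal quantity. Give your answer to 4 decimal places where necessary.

q_1* = 22.1818

Leontief preferences: the optimum is at the kink where q_1/5 = q_2/4, i.e. q_2 = (4/5)·q_1.
Budget: p_1·q_1 + p_2·(4/5)·q_1 = I, so (5·p_1 + 4·p_2)·q_1 = 5·I.
Demand: q_1*(p_1,p_2,I) = 5·I/(5·p_1 + 4·p_2), q_2* = 4·I/(5·p_1 + 4·p_2).
Here 5·5.75 + 4·10 = 68.75, giving q_1* = 22.1818.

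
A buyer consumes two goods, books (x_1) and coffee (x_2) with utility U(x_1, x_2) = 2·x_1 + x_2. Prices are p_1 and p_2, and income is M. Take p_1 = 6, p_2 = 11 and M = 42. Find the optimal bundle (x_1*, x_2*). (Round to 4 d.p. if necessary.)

x_1* = 7, x_2* = 0

Linear utility — the consumer picks whichever good has higher MU/price: 2/6 = 0.3333 vs 1/11 = 0.0909.
x_1 gives more utility per dollar, so spend all income on x_1: x_1* = M/p_1, x_2* = 0.
Numerically: x_1* = 7, x_2* = 0.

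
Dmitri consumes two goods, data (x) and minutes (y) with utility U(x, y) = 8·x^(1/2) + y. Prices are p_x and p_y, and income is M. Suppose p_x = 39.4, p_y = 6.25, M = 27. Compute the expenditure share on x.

Utility is quasi-linear in y; the FOC for x is 4/√x = p_x/p_y.
Thus x* = (4·p_y/p_x)² — independent of M — with the rest of income spent on y.
Plugging in: x* = (4·6.25/39.4)² = 0.4026, y* = 1.7819.
Expenditure on x: 39.4·0.4026 = 15.8629; share = 0.5875.

share on x = 0.5875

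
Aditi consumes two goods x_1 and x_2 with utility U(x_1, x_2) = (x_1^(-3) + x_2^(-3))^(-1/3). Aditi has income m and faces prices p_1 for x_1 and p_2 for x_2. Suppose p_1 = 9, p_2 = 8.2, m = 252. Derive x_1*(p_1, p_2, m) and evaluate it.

x_1* = 14.4885

Substitute x_2 = (x_2/x_1)·x_1 into the budget: x_1* = m/(p_1 + p_2·(x_2/x_1)).
Numerically x_2/x_1 = 1.023546, so x_1* = 252/(9 + 8.2·1.023546) = 14.4885.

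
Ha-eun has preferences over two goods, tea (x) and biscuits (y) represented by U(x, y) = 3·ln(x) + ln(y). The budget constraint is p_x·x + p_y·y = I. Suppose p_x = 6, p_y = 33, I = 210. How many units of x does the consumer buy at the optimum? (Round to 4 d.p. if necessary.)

Tangency: MRS = 3·y/x = p_x/p_y.
So 3·p_y·y = p_x·x; combined with the budget, a share 0.75 of income goes to x.
Demand: x*(p_x,p_y,I) = 0.75·I/p_x and y* = 0.25·I/p_y.
At p_x=6, p_y=33, I=210: x* = 0.75·210/6 = 26.25.

x* = 26.25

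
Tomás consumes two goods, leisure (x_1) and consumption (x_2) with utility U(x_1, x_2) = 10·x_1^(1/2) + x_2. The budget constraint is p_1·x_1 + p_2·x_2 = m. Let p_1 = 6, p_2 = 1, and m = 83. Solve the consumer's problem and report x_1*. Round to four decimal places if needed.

Set MRS = p_1/p_2: 5·x_1^(−1/2) = p_1/p_2.
Thus x_1* = (5·p_2/p_1)² — independent of m — with the rest of income spent on x_2.
Plugging in: x_1* = (5·1/6)² = 0.6944.

x_1* = 0.6944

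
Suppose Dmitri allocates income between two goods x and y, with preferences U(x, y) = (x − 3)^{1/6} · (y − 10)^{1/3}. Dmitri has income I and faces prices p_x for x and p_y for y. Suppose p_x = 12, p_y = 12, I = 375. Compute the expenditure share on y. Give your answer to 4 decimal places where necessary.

MRS = (1/2)·(y−10)/(x−3). Tangency with p_x/p_y gives y−10 = 2·(p_x/p_y)·(x−3).
Substituting into the budget: x* = 3 + 1/3·(I − 3·p_x − 10·p_y)/p_x, and y* = 10 + 2/3·(…)/p_y.
Discretionary income = 375 − 3·12 − 10·12 = 219; x* = 3 + 1/3·219/12 = 9.0833; y* = 10 + 2/3·219/12 = 22.1667.
Expenditure on y: 12·22.1667 = 266; share = 0.7093.

share on y = 0.7093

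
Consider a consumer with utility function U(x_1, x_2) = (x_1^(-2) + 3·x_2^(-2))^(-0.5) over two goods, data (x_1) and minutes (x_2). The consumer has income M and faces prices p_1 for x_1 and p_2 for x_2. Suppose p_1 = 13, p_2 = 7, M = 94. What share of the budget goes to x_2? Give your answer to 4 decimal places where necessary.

share on x_2 = 0.4884

MRS = MU_x_1/MU_x_2 = (1/3)·(x_2/x_1)^(3). Set equal to p_1/p_2.
Solve for the ratio: x_2/x_1 = [3·p_1/p_2]^(1/3).
Substitute x_2 = (x_2/x_1)·x_1 into the budget: x_1* = M/(p_1 + p_2·(x_2/x_1)).
Numerically x_2/x_1 = 1.772783, so x_1* = 94/(13 + 7·1.772783) = 3.6994 and x_2* = 1.772783·3.6994 = 6.5582.
Expenditure on x_2: 7·6.5582 = 45.9077; share = 0.4884.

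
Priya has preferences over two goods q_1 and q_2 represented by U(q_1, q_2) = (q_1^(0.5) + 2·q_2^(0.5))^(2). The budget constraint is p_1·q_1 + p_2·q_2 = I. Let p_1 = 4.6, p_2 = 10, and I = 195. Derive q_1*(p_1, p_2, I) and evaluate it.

MRS = MU_q_1/MU_q_2 = (1/2)·(q_2/q_1)^(0.5). Set equal to p_1/p_2.
Hence q_2/q_1 = (2·p_1/p_2)^(1/(0.5)), i.e. raised to the 2 power.
Substitute q_2 = (q_2/q_1)·q_1 into the budget: q_1* = I/(p_1 + p_2·(q_2/q_1)).
Numerically q_2/q_1 = 0.8464, so q_1* = 195/(4.6 + 10·0.8464) = 14.9265.

q_1* = 14.9265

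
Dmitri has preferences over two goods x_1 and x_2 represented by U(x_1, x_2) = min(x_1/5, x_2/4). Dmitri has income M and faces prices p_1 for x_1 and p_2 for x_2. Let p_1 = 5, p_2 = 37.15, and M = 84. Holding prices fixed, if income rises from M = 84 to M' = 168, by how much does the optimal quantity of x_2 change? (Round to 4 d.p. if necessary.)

Δx_2* = 1.9355

Here 5·5 + 4·37.15 = 173.6, giving x_2* = 1.9355.
At M' = 168: x_2* = 3.871. Change: 3.871 − 1.9355 = 1.9355.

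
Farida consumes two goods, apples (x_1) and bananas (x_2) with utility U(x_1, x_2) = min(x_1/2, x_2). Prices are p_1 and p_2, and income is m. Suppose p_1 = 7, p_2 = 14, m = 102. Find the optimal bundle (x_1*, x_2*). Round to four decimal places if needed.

With perfect complements, no substitution: consume in ratio x_1:x_2 = 2:1.
Budget: p_1·x_1 + p_2·(1/2)·x_1 = m, so (2·p_1 + p_2)·x_1 = 2·m.
Demand: x_1*(p_1,p_2,m) = 2·m/(2·p_1 + p_2), x_2* = m/(2·p_1 + p_2).
Here 2·7 + 14 = 28, giving x_1* = 7.2857 and x_2* = 3.6429.

x_1* = 7.2857, x_2* = 3.6429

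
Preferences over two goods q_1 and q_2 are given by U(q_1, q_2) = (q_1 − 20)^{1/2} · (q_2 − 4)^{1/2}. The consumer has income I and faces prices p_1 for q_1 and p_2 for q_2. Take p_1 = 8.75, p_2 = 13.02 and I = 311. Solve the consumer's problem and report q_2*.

q_2* = 7.2227

Let q_1' = q_1−20, q_2' = q_2−4. MRS = q_2'/q_1' = p_1/p_2.
Substituting into the budget: q_1* = 20 + 0.5·(I − 20·p_1 − 4·p_2)/p_1, and q_2* = 4 + 0.5·(…)/p_2.
Discretionary income = 311 − 20·8.75 − 4·13.02 = 83.92; q_2* = 4 + 0.5·83.92/13.02 = 7.2227.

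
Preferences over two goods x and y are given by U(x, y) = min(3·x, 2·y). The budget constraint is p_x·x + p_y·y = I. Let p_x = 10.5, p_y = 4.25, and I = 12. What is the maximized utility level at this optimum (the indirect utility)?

With perfect complements, no substitution: consume in ratio x:y = 2:3.
Budget: p_x·x + p_y·(3/2)·x = I, so (2·p_x + 3·p_y)·x = 2·I.
Demand: x*(p_x,p_y,I) = 2·I/(2·p_x + 3·p_y), y* = 3·I/(2·p_x + 3·p_y).
Here 2·10.5 + 3·4.25 = 33.75, giving x* = 0.7111 and y* = 1.0667.
Utility at the optimum: U(0.7111, 1.0667) = 2.1333.

V = 2.1333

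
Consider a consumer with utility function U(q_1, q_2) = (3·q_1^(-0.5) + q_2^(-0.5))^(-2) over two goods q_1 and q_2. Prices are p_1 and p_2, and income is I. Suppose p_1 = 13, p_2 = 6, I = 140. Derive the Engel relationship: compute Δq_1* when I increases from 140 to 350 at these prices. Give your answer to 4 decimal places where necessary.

MRS = MU_q_1/MU_q_2 = 3·(q_2/q_1)^(1.5). Set equal to p_1/p_2.
Solve for the ratio: q_2/q_1 = [(1/3)·p_1/p_2]^(2/3).
Substitute q_2 = (q_2/q_1)·q_1 into the budget: q_1* = I/(p_1 + p_2·(q_2/q_1)).
Numerically q_2/q_1 = 0.804972, so q_1* = 140/(13 + 6·0.804972) = 7.852.
At I' = 350: q_1* = 19.63. Change: 19.63 − 7.852 = 11.778.

Δq_1* = 11.778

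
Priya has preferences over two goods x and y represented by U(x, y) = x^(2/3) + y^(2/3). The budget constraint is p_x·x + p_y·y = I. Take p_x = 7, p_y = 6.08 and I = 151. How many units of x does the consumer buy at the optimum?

MU_x ∝ x^(-1/3), MU_y ∝ y^(-1/3), so MRS = (y/x)^(1/3) = p_x/p_y.
Hence y/x = (p_x/p_y)^(1/(1/3)), i.e. raised to the 3 power.
With the ratio pinned down, the budget gives x* = I/(p_x + p_y·(y/x)) and y* = (y/x)·x*.
Numerically y/x = 1.526101, so x* = 151/(7 + 6.08·1.526101) = 9.2759.

x* = 9.2759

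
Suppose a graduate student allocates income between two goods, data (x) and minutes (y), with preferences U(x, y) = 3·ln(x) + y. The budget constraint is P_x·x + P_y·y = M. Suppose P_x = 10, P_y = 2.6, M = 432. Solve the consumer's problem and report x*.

x* = 0.78

MU_x = 3/x, MU_y = 1. Tangency: 3/x = P_x/P_y.
So x*(P_x,P_y) = 3·P_y/P_x, independent of income; and y* = (M − 3·P_y)/P_y.
At the given prices: x* = 3·2.6/10 = 0.78.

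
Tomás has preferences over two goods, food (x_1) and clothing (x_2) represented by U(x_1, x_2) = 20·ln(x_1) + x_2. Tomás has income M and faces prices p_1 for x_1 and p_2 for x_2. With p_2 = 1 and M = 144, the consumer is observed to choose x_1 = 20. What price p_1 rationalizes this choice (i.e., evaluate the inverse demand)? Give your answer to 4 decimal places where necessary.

p_1 = 1

MU_x_1 = 20/x_1, MU_x_2 = 1. Tangency: 20/x_1 = p_1/p_2.
So x_1*(p_1,p_2) = 20·p_2/p_1, independent of income; and x_2* = (M − 20·p_2)/p_2.
Set x_1* = 20 in the demand function and solve for p_1: p_1 = 1.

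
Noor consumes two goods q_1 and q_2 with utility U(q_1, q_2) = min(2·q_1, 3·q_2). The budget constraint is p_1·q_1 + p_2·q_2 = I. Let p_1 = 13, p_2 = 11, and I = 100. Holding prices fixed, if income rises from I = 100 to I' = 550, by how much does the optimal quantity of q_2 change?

Δq_2* = 14.7541

Leontief preferences: the optimum is at the kink where q_1/3 = q_2/2, i.e. q_2 = (2/3)·q_1.
Budget: p_1·q_1 + p_2·(2/3)·q_1 = I, so (3·p_1 + 2·p_2)·q_1 = 3·I.
Demand: q_1*(p_1,p_2,I) = 3·I/(3·p_1 + 2·p_2), q_2* = 2·I/(3·p_1 + 2·p_2).
Here 3·13 + 2·11 = 61, giving q_2* = 3.2787.
At I' = 550: q_2* = 18.0328. Change: 18.0328 − 3.2787 = 14.7541.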